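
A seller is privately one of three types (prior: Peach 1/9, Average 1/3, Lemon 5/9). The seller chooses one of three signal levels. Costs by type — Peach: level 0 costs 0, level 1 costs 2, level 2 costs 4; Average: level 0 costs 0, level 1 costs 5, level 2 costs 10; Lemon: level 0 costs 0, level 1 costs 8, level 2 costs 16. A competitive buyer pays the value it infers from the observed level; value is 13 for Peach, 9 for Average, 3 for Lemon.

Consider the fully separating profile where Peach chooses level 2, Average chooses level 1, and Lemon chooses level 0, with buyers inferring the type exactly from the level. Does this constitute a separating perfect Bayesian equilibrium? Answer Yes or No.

Separating prices: level 2 → 13, level 1 → 9, level 0 → 3.
Peach (assigned level 2): level 0: 3 − 0 = 3; level 1: 9 − 2 = 7; level 2: 13 − 4 = 9. Peach stays.
Average (assigned level 1): level 0: 3 − 0 = 3; level 1: 9 − 5 = 4; level 2: 13 − 10 = 3. Average stays.
Lemon (assigned level 0): level 0: 3 − 0 = 3; level 1: 9 − 8 = 1; level 2: 13 − 16 = -3. Lemon stays.
Every type prefers its assigned level; separation holds.

Yes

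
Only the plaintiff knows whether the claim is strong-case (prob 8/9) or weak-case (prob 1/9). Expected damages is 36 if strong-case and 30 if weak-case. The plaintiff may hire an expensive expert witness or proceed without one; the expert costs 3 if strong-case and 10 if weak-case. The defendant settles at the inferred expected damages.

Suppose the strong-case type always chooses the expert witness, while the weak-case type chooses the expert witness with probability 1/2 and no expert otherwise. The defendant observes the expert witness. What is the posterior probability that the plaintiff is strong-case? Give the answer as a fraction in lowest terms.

P(the expert witness) = (8/9)·1 + (1/9)·(1/2) = 17/18.
By Bayes' rule, P(strong-case | the expert witness) = (8/9) / (17/18) = 16/17.

16/17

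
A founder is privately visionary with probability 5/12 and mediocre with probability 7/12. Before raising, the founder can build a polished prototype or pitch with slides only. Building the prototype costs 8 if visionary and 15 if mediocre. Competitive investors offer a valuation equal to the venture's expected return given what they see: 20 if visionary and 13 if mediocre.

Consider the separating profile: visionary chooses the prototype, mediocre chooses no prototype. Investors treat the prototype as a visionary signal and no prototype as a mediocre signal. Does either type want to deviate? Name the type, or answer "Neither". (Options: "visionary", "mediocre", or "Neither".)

visionary

The prototype pays 20; no prototype pays 13.
visionary: assigned the prototype, nets 20 − 8 = 12; deviating to no prototype nets 13.
mediocre: assigned no prototype, nets 13; deviating to the prototype nets 20 − 15 = 5.
The visionary type gains 1 by deviating.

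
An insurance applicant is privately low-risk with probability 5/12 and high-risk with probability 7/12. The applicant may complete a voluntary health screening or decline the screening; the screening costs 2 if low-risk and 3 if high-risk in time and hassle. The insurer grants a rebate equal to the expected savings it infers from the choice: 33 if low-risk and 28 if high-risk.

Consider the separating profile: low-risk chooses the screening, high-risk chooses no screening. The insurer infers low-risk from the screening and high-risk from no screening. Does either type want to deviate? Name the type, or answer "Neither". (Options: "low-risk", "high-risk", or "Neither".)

The screening pays 33; no screening pays 28.
low-risk: assigned the screening, nets 33 − 2 = 31; deviating to no screening nets 28.
high-risk: assigned no screening, nets 28; deviating to the screening nets 33 − 3 = 30.
The high-risk type gains 2 by deviating.

high-risk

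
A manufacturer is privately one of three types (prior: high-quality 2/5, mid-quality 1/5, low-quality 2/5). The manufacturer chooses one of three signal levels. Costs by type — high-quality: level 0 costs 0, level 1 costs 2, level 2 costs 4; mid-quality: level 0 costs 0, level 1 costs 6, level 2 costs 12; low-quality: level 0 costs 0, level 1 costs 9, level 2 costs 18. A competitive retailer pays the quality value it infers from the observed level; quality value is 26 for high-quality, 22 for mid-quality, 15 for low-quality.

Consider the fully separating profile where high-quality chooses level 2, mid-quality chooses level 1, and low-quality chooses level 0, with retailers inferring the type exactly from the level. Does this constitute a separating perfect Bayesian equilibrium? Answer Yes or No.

Yes

Separating prices: level 2 → 26, level 1 → 22, level 0 → 15.
high-quality (assigned level 2): level 0: 15 − 0 = 15; level 1: 22 − 2 = 20; level 2: 26 − 4 = 22. high-quality stays.
mid-quality (assigned level 1): level 0: 15 − 0 = 15; level 1: 22 − 6 = 16; level 2: 26 − 12 = 14. mid-quality stays.
low-quality (assigned level 0): level 0: 15 − 0 = 15; level 1: 22 − 9 = 13; level 2: 26 − 18 = 8. low-quality stays.
Every type prefers its assigned level; separation holds.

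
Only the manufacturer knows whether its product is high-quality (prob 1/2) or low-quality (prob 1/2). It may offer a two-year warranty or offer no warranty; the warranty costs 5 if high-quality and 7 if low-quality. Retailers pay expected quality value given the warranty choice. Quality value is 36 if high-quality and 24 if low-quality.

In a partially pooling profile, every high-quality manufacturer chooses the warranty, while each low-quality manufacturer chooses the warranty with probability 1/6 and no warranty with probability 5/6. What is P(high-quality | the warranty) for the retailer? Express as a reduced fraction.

6/7

P(the warranty) = (1/2)·1 + (1/2)·(1/6) = 7/12.
By Bayes' rule, P(high-quality | the warranty) = (1/2) / (7/12) = 6/7.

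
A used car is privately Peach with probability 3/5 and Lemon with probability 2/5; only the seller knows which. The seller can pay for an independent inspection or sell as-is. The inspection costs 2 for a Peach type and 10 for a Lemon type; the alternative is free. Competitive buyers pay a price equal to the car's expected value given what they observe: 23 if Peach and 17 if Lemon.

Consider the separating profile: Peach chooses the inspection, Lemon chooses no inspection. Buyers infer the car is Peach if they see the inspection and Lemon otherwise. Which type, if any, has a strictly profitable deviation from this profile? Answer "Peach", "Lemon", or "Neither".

Neither

The inspection pays 23; no inspection pays 17.
Peach: assigned the inspection, nets 23 − 2 = 21; deviating to no inspection nets 17.
Lemon: assigned no inspection, nets 17; deviating to the inspection nets 23 − 10 = 13.
Both types strictly prefer their assigned action; no profitable deviation.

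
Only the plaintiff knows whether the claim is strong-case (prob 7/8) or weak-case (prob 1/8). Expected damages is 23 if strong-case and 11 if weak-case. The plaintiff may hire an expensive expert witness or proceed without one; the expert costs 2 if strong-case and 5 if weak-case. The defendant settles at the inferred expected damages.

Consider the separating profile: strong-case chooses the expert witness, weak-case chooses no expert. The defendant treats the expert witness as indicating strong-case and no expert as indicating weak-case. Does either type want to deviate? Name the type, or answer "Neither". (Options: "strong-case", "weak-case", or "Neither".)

weak-case

The expert witness pays 23; no expert pays 11.
strong-case: assigned the expert witness, nets 23 − 2 = 21; deviating to no expert nets 11.
weak-case: assigned no expert, nets 11; deviating to the expert witness nets 23 − 5 = 18.
The weak-case type gains 7 by deviating.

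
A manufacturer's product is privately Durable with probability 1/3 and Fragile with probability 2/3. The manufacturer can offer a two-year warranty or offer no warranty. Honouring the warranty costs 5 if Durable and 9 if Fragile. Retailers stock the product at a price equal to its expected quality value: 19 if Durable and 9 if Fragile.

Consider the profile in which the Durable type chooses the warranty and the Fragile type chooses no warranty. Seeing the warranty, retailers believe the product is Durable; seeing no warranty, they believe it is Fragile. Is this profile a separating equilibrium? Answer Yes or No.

No

Under these beliefs, the warranty earns price 19 and no warranty earns price 9.
Durable: the warranty nets 19 − 5 = 14; no warranty nets 9. Durable prefers the warranty.
Fragile: the warranty nets 19 − 9 = 10; no warranty nets 9. Fragile would deviate to the warranty.
Fragile has a profitable deviation, so the profile is not an equilibrium.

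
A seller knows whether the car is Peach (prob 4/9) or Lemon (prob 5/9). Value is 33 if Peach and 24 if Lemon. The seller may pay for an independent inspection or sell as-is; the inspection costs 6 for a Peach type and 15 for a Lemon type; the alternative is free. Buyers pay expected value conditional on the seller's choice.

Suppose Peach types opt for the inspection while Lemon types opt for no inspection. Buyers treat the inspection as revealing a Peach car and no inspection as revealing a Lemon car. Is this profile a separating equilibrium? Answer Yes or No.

Under these beliefs, the inspection earns price 33 and no inspection earns price 24.
Peach: the inspection nets 33 − 6 = 27; no inspection nets 24. Peach prefers the inspection.
Lemon: the inspection nets 33 − 15 = 18; no inspection nets 24. Lemon prefers no inspection.
Neither type deviates, so the separating profile is an equilibrium.

Yes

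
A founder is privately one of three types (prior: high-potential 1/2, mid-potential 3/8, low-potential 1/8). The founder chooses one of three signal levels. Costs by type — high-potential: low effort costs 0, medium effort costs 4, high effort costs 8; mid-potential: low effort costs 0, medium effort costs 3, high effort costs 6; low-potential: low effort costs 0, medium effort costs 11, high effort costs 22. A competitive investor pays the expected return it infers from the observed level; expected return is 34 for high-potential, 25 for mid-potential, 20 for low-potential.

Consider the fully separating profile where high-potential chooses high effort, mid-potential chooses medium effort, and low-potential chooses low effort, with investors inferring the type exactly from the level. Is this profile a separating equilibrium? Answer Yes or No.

Separating valuations: high effort → 34, medium effort → 25, low effort → 20.
high-potential (assigned high effort): low effort: 20 − 0 = 20; medium effort: 25 − 4 = 21; high effort: 34 − 8 = 26. high-potential stays.
mid-potential (assigned medium effort): low effort: 20 − 0 = 20; medium effort: 25 − 3 = 22; high effort: 34 − 6 = 28. mid-potential prefers high effort.
low-potential (assigned low effort): low effort: 20 − 0 = 20; medium effort: 25 − 11 = 14; high effort: 34 − 22 = 12. low-potential stays.
At least one type deviates; the separating profile fails.

No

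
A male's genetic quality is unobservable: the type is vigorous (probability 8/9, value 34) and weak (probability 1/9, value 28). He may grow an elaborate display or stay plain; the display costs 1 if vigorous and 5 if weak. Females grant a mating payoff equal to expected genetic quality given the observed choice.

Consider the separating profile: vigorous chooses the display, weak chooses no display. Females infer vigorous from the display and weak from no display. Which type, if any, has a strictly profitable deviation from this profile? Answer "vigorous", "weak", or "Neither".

The display pays 34; no display pays 28.
vigorous: assigned the display, nets 34 − 1 = 33; deviating to no display nets 28.
weak: assigned no display, nets 28; deviating to the display nets 34 − 5 = 29.
The weak type gains 1 by deviating.

weak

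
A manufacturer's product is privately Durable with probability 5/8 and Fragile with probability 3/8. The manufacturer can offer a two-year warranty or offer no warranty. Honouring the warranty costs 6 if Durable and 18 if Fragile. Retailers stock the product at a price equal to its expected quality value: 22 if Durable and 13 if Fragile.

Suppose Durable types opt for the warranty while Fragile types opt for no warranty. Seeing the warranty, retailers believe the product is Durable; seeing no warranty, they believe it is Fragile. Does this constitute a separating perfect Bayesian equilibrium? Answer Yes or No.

Under these beliefs, the warranty earns price 22 and no warranty earns price 13.
Durable: the warranty nets 22 − 6 = 16; no warranty nets 13. Durable prefers the warranty.
Fragile: the warranty nets 22 − 18 = 4; no warranty nets 13. Fragile prefers no warranty.
Neither type deviates, so the separating profile is an equilibrium.

Yes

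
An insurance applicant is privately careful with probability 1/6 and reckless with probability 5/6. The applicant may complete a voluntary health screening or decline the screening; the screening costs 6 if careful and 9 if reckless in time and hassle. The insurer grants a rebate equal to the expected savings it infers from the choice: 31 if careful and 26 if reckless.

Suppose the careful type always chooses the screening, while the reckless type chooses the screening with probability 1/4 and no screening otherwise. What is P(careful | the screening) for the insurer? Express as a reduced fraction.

4/9

P(the screening) = (1/6)·1 + (5/6)·(1/4) = 3/8.
By Bayes' rule, P(careful | the screening) = (1/6) / (3/8) = 4/9.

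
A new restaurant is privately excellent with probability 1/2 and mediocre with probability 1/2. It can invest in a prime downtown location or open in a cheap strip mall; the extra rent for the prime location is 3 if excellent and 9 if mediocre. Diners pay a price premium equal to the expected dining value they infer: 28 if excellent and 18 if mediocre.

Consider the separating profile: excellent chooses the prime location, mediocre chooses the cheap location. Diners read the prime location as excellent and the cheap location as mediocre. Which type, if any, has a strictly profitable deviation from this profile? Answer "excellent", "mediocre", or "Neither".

mediocre

The prime location pays 28; the cheap location pays 18.
excellent: assigned the prime location, nets 28 − 3 = 25; deviating to the cheap location nets 18.
mediocre: assigned the cheap location, nets 18; deviating to the prime location nets 28 − 9 = 19.
The mediocre type gains 1 by deviating.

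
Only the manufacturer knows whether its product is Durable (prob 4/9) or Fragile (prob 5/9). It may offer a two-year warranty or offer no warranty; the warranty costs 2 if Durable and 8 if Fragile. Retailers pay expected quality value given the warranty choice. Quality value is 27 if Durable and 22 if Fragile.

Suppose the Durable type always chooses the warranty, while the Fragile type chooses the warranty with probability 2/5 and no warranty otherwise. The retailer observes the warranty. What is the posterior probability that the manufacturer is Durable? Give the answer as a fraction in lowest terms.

2/3

P(the warranty) = (4/9)·1 + (5/9)·(2/5) = 2/3.
By Bayes' rule, P(Durable | the warranty) = (4/9) / (2/3) = 2/3.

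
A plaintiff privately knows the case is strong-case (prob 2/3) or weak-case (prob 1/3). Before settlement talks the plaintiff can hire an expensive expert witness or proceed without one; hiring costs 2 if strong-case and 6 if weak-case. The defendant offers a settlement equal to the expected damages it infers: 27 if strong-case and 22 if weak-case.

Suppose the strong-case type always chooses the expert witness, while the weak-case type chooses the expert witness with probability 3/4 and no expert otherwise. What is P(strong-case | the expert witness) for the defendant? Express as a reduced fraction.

8/11

P(the expert witness) = (2/3)·1 + (1/3)·(3/4) = 11/12.
By Bayes' rule, P(strong-case | the expert witness) = (2/3) / (11/12) = 8/11.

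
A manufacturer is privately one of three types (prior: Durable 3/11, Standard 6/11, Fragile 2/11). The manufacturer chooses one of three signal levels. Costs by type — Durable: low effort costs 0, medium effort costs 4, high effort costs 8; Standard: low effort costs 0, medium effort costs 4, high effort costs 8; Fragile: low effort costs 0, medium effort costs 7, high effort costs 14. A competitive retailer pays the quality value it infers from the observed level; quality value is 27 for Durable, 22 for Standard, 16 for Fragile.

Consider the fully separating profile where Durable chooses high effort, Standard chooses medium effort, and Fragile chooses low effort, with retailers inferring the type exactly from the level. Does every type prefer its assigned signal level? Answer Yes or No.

No

Separating prices: high effort → 27, medium effort → 22, low effort → 16.
Durable (assigned high effort): low effort: 16 − 0 = 16; medium effort: 22 − 4 = 18; high effort: 27 − 8 = 19. Durable stays.
Standard (assigned medium effort): low effort: 16 − 0 = 16; medium effort: 22 − 4 = 18; high effort: 27 − 8 = 19. Standard prefers high effort.
Fragile (assigned low effort): low effort: 16 − 0 = 16; medium effort: 22 − 7 = 15; high effort: 27 − 14 = 13. Fragile stays.
At least one type deviates; the separating profile fails.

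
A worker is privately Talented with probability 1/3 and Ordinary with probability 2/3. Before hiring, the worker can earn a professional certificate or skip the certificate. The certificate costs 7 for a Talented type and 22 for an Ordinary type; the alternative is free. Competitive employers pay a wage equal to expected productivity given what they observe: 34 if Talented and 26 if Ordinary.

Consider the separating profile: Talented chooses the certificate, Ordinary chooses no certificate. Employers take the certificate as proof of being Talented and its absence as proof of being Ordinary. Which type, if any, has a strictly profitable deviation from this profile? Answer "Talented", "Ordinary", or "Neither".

Neither

The certificate pays 34; no certificate pays 26.
Talented: assigned the certificate, nets 34 − 7 = 27; deviating to no certificate nets 26.
Ordinary: assigned no certificate, nets 26; deviating to the certificate nets 34 − 22 = 12.
Both types strictly prefer their assigned action; no profitable deviation.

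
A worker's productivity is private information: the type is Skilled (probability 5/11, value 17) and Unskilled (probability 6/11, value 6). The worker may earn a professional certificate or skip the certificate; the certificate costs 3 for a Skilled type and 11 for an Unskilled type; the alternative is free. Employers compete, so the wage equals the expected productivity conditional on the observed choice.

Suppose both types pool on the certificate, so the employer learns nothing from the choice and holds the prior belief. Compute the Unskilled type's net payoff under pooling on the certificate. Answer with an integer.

0

Pooled wage = 5/11·17 + 6/11·6 = 11.
Unskilled pays cost 11 for the certificate, so net payoff = 11 − 11 = 0.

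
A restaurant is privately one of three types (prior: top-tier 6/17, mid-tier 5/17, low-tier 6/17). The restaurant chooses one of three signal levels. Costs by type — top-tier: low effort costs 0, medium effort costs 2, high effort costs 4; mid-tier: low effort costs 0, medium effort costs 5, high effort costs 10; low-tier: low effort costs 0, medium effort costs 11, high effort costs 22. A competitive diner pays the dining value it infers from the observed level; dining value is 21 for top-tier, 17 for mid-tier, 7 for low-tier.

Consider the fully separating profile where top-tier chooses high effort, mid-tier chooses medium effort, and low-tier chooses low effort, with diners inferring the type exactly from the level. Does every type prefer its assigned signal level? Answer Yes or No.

Yes

Separating price premiums: high effort → 21, medium effort → 17, low effort → 7.
top-tier (assigned high effort): low effort: 7 − 0 = 7; medium effort: 17 − 2 = 15; high effort: 21 − 4 = 17. top-tier stays.
mid-tier (assigned medium effort): low effort: 7 − 0 = 7; medium effort: 17 − 5 = 12; high effort: 21 − 10 = 11. mid-tier stays.
low-tier (assigned low effort): low effort: 7 − 0 = 7; medium effort: 17 − 11 = 6; high effort: 21 − 22 = -1. low-tier stays.
Every type prefers its assigned level; separation holds.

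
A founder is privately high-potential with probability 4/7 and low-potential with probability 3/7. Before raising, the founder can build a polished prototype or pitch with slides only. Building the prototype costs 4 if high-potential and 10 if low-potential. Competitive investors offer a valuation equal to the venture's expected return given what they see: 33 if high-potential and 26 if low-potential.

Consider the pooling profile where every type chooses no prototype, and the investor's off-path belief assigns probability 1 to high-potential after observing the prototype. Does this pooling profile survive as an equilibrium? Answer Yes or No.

Yes

On path, the investor holds the prior and pays 4/7·33 + 3/7·26 = 30. Off path (the prototype), believing high-potential, it pays 33.
high-potential: no prototype nets 30; the prototype nets 33 − 4 = 29. high-potential stays.
low-potential: no prototype nets 30; the prototype nets 33 − 10 = 23. low-potential stays.
No type deviates, so pooling is sustained.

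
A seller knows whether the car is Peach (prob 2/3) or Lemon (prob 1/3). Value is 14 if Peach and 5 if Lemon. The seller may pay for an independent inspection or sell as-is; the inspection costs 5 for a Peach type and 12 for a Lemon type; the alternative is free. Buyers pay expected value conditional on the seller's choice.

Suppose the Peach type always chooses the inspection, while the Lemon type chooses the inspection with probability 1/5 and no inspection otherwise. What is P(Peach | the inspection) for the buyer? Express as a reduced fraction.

10/11

P(the inspection) = (2/3)·1 + (1/3)·(1/5) = 11/15.
By Bayes' rule, P(Peach | the inspection) = (2/3) / (11/15) = 10/11.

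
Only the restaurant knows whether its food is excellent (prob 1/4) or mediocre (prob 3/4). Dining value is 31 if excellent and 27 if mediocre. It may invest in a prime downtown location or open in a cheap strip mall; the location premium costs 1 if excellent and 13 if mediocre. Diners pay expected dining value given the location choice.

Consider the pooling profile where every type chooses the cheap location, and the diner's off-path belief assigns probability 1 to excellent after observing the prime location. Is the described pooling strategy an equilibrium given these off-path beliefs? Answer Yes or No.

No

On path, the diner holds the prior and pays 1/4·31 + 3/4·27 = 28. Off path (the prime location), believing excellent, it pays 31.
excellent: the cheap location nets 28; the prime location nets 31 − 1 = 30. excellent would deviate.
mediocre: the cheap location nets 28; the prime location nets 31 − 13 = 18. mediocre stays.
A type deviates, so pooling fails.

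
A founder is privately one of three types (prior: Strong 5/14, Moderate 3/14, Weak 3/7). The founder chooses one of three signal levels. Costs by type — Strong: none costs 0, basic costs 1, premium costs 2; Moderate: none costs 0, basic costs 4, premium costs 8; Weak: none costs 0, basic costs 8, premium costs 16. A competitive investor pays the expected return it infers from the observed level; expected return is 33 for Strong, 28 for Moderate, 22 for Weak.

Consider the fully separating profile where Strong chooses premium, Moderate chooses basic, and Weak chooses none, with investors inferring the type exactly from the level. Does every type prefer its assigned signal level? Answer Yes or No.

Separating valuations: premium → 33, basic → 28, none → 22.
Strong (assigned premium): none: 22 − 0 = 22; basic: 28 − 1 = 27; premium: 33 − 2 = 31. Strong stays.
Moderate (assigned basic): none: 22 − 0 = 22; basic: 28 − 4 = 24; premium: 33 − 8 = 25. Moderate prefers premium.
Weak (assigned none): none: 22 − 0 = 22; basic: 28 − 8 = 20; premium: 33 − 16 = 17. Weak stays.
At least one type deviates; the separating profile fails.

No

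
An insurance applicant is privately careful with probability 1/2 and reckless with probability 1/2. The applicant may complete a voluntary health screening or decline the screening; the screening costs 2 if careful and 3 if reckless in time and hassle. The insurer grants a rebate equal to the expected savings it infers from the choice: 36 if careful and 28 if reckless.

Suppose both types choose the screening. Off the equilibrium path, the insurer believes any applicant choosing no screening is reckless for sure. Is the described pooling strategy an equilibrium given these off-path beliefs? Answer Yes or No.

Yes

On path, the insurer holds the prior and pays 1/2·36 + 1/2·28 = 32. Off path (no screening), believing reckless, it pays 28.
careful: the screening nets 32 − 2 = 30; no screening nets 28. careful stays.
reckless: the screening nets 32 − 3 = 29; no screening nets 28. reckless stays.
No type deviates, so pooling is sustained.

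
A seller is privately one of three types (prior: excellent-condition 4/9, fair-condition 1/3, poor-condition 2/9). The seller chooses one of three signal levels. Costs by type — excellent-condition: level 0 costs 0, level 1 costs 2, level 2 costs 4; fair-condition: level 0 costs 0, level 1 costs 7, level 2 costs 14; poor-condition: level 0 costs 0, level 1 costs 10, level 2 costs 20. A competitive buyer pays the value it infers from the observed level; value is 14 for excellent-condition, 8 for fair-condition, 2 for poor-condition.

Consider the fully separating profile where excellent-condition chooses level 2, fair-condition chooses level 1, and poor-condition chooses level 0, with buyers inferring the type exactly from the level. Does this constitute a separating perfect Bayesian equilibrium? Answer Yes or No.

No

Separating prices: level 2 → 14, level 1 → 8, level 0 → 2.
excellent-condition (assigned level 2): level 0: 2 − 0 = 2; level 1: 8 − 2 = 6; level 2: 14 − 4 = 10. excellent-condition stays.
fair-condition (assigned level 1): level 0: 2 − 0 = 2; level 1: 8 − 7 = 1; level 2: 14 − 14 = 0. fair-condition prefers level 0.
poor-condition (assigned level 0): level 0: 2 − 0 = 2; level 1: 8 − 10 = -2; level 2: 14 − 20 = -6. poor-condition stays.
At least one type deviates; the separating profile fails.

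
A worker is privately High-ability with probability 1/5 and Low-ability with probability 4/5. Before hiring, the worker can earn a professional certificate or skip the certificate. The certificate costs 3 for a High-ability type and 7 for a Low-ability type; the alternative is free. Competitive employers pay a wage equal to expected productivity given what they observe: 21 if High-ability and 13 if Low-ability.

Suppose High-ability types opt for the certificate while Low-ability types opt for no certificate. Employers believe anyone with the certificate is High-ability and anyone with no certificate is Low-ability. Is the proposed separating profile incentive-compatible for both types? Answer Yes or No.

No

Under these beliefs, the certificate earns wage 21 and no certificate earns wage 13.
High-ability: the certificate nets 21 − 3 = 18; no certificate nets 13. High-ability prefers the certificate.
Low-ability: the certificate nets 21 − 7 = 14; no certificate nets 13. Low-ability would deviate to the certificate.
Low-ability has a profitable deviation, so the profile is not an equilibrium.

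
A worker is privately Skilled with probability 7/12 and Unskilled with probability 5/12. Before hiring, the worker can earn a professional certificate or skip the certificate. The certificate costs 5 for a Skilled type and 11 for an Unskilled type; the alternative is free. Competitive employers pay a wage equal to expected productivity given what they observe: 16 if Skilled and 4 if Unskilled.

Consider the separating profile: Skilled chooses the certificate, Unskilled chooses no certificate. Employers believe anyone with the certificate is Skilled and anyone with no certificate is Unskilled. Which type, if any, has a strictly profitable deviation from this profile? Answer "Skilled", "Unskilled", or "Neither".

Unskilled

The certificate pays 16; no certificate pays 4.
Skilled: assigned the certificate, nets 16 − 5 = 11; deviating to no certificate nets 4.
Unskilled: assigned no certificate, nets 4; deviating to the certificate nets 16 − 11 = 5.
The Unskilled type gains 1 by deviating.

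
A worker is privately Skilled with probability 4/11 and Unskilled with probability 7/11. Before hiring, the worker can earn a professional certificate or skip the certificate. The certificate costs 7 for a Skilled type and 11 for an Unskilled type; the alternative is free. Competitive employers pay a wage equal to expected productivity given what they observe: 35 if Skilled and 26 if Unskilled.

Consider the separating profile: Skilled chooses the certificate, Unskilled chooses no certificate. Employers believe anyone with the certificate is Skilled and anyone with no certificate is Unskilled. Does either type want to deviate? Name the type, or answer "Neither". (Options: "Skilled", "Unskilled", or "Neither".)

Neither

The certificate pays 35; no certificate pays 26.
Skilled: assigned the certificate, nets 35 − 7 = 28; deviating to no certificate nets 26.
Unskilled: assigned no certificate, nets 26; deviating to the certificate nets 35 − 11 = 24.
Both types strictly prefer their assigned action; no profitable deviation.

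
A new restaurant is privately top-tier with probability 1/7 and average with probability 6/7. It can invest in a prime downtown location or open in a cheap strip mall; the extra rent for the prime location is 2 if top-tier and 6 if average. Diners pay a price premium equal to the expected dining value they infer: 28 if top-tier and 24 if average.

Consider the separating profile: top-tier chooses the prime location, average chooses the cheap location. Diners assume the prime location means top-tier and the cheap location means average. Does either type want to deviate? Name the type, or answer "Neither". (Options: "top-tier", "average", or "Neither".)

The prime location pays 28; the cheap location pays 24.
top-tier: assigned the prime location, nets 28 − 2 = 26; deviating to the cheap location nets 24.
average: assigned the cheap location, nets 24; deviating to the prime location nets 28 − 6 = 22.
Both types strictly prefer their assigned action; no profitable deviation.

Neither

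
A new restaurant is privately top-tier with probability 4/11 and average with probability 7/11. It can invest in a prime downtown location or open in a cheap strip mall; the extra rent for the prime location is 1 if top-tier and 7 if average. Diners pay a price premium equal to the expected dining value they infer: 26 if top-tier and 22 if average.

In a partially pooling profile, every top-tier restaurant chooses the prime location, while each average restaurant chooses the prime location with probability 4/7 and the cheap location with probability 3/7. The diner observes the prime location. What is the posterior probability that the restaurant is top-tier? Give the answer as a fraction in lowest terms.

P(the prime location) = (4/11)·1 + (7/11)·(4/7) = 8/11.
By Bayes' rule, P(top-tier | the prime location) = (4/11) / (8/11) = 1/2.

1/2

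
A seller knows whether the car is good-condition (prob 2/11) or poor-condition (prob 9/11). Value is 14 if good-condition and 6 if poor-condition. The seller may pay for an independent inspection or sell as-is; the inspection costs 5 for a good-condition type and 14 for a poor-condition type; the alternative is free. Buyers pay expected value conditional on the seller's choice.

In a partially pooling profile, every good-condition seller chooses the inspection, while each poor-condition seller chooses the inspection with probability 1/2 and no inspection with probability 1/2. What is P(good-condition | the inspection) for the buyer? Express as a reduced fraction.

4/13

P(the inspection) = (2/11)·1 + (9/11)·(1/2) = 13/22.
By Bayes' rule, P(good-condition | the inspection) = (2/11) / (13/22) = 4/13.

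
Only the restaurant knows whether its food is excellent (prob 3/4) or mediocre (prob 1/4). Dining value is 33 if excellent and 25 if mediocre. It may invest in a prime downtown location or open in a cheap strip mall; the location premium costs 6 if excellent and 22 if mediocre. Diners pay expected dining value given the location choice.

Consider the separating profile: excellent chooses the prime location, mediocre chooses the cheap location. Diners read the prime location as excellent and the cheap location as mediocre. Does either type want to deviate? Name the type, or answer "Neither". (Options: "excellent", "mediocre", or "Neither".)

Neither

The prime location pays 33; the cheap location pays 25.
excellent: assigned the prime location, nets 33 − 6 = 27; deviating to the cheap location nets 25.
mediocre: assigned the cheap location, nets 25; deviating to the prime location nets 33 − 22 = 11.
Both types strictly prefer their assigned action; no profitable deviation.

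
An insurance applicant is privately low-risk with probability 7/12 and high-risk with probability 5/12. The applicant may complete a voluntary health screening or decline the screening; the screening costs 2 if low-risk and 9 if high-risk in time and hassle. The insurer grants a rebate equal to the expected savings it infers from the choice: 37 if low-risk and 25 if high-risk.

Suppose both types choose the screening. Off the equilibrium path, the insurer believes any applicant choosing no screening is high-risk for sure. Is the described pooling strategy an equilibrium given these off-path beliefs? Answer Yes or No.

No

On path, the insurer holds the prior and pays 7/12·37 + 5/12·25 = 32. Off path (no screening), believing high-risk, it pays 25.
low-risk: the screening nets 32 − 2 = 30; no screening nets 25. low-risk stays.
high-risk: the screening nets 32 − 9 = 23; no screening nets 25. high-risk would deviate.
A type deviates, so pooling fails.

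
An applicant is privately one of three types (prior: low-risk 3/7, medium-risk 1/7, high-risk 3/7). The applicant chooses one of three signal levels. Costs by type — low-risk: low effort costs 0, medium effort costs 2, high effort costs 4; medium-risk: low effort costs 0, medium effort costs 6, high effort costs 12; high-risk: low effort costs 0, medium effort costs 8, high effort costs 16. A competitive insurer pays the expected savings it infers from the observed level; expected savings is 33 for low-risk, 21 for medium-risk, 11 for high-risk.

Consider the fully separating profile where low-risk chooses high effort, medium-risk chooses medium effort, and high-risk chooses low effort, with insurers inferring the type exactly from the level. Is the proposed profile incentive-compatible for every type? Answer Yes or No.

No

Separating rebates: high effort → 33, medium effort → 21, low effort → 11.
low-risk (assigned high effort): low effort: 11 − 0 = 11; medium effort: 21 − 2 = 19; high effort: 33 − 4 = 29. low-risk stays.
medium-risk (assigned medium effort): low effort: 11 − 0 = 11; medium effort: 21 − 6 = 15; high effort: 33 − 12 = 21. medium-risk prefers high effort.
high-risk (assigned low effort): low effort: 11 − 0 = 11; medium effort: 21 − 8 = 13; high effort: 33 − 16 = 17. high-risk prefers high effort.
At least one type deviates; the separating profile fails.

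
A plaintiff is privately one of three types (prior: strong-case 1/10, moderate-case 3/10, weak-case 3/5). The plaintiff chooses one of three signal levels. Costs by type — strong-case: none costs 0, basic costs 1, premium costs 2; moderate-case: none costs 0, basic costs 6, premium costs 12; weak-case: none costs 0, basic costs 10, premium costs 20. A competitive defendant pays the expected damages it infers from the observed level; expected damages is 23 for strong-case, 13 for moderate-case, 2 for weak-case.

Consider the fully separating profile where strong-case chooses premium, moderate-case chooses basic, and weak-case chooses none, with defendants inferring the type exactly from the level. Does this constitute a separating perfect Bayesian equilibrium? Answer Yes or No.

Separating settlements: premium → 23, basic → 13, none → 2.
strong-case (assigned premium): none: 2 − 0 = 2; basic: 13 − 1 = 12; premium: 23 − 2 = 21. strong-case stays.
moderate-case (assigned basic): none: 2 − 0 = 2; basic: 13 − 6 = 7; premium: 23 − 12 = 11. moderate-case prefers premium.
weak-case (assigned none): none: 2 − 0 = 2; basic: 13 − 10 = 3; premium: 23 − 20 = 3. weak-case prefers basic.
At least one type deviates; the separating profile fails.

No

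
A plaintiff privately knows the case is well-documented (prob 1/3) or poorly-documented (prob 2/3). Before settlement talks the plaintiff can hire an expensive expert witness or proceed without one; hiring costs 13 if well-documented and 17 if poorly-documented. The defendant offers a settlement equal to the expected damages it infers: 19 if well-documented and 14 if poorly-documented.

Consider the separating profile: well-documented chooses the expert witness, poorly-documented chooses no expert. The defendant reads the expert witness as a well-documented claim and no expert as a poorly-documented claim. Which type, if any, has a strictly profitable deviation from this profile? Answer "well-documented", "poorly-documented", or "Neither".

well-documented

The expert witness pays 19; no expert pays 14.
well-documented: assigned the expert witness, nets 19 − 13 = 6; deviating to no expert nets 14.
poorly-documented: assigned no expert, nets 14; deviating to the expert witness nets 19 − 17 = 2.
The well-documented type gains 8 by deviating.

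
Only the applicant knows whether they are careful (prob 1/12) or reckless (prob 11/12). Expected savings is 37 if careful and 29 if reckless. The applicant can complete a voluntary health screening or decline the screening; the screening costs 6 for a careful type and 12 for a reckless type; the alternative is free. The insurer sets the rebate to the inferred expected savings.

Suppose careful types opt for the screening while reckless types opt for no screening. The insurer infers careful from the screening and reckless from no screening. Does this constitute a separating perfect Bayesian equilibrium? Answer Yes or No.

Yes

Under these beliefs, the screening earns rebate 37 and no screening earns rebate 29.
careful: the screening nets 37 − 6 = 31; no screening nets 29. careful prefers the screening.
reckless: the screening nets 37 − 12 = 25; no screening nets 29. reckless prefers no screening.
Neither type deviates, so the separating profile is an equilibrium.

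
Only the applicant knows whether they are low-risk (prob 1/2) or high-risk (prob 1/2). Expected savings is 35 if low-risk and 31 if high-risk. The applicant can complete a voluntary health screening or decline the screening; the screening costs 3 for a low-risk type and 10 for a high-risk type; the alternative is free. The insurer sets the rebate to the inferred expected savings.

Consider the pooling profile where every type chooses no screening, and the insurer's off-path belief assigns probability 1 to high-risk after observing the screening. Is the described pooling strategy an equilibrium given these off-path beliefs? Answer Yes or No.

On path, the insurer holds the prior and pays 1/2·35 + 1/2·31 = 33. Off path (the screening), believing high-risk, it pays 31.
low-risk: no screening nets 33; the screening nets 31 − 3 = 28. low-risk stays.
high-risk: no screening nets 33; the screening nets 31 − 10 = 21. high-risk stays.
No type deviates, so pooling is sustained.

Yes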